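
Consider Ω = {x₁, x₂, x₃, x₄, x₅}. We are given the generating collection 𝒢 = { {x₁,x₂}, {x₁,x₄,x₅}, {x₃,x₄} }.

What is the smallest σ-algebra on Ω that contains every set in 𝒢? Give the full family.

Begin from { {}, {x₁,x₂}, {x₃,x₄}, {x₁,x₄,x₅}, Ω } (that is, 𝒢 plus ∅ and Ω).
Iteration 1: 6 new —
  {x₂,x₃}  = {x₁,x₄,x₅}ᶜ
  {x₁,x₂,x₅}  = {x₃,x₄}ᶜ
  {x₃,x₄,x₅}  = {x₁,x₂}ᶜ
  {x₁,x₂,x₃,x₄}  = {x₃,x₄} ∪ {x₁,x₂}
  {x₁,x₂,x₄,x₅}  = {x₁,x₄,x₅} ∪ {x₁,x₂}
  {x₁,x₃,x₄,x₅}  = {x₁,x₄,x₅} ∪ {x₃,x₄}
  |family| = 11
Iteration 2: 7 new —
  {x₂}  = {x₁,x₃,x₄,x₅}ᶜ
  {x₃}  = {x₁,x₂,x₄,x₅}ᶜ
  {x₅}  = {x₁,x₂,x₃,x₄}ᶜ
  {x₁,x₂,x₃}  = {x₁,x₂} ∪ {x₂,x₃}
  {x₂,x₃,x₄}  = {x₃,x₄} ∪ {x₂,x₃}
  {x₁,x₂,x₃,x₅}  = {x₁,x₂,x₅} ∪ {x₂,x₃}
  {x₂,x₃,x₄,x₅}  = {x₃,x₄,x₅} ∪ {x₂,x₃}
  |family| = 18
Iteration 3 (7 new):
  {x₁}  = {x₂,x₃,x₄,x₅}ᶜ
  {x₄}  = {x₁,x₂,x₃,x₅}ᶜ
  {x₁,x₅}  = {x₂,x₃,x₄}ᶜ
  {x₂,x₅}  = {x₂} ∪ {x₅}
  {x₃,x₅}  = {x₃} ∪ {x₅}
  {x₄,x₅}  = {x₁,x₂,x₃}ᶜ
  {x₂,x₃,x₅}  = {x₂,x₃} ∪ {x₅}
  |family| = 25
Iteration 4. New:
  {x₁,x₃}  = {x₃} ∪ {x₁}
  {x₁,x₄}  = {x₂,x₃,x₅}ᶜ
  {x₂,x₄}  = {x₂} ∪ {x₄}
  {x₁,x₂,x₄}  = {x₃,x₅}ᶜ
  {x₁,x₃,x₄}  = {x₂,x₅}ᶜ
  {x₁,x₃,x₅}  = {x₃} ∪ {x₁,x₅}
  {x₂,x₄,x₅}  = {x₂,x₅} ∪ {x₄,x₅}
  |family| = 32
Iteration 5 adds nothing — fixpoint reached.

Hence σ(𝒢) has 32 members: { {}, {x₁}, {x₂}, {x₃}, {x₄}, {x₅}, {x₁,x₂}, {x₁,x₃}, {x₁,x₄}, {x₁,x₅}, {x₂,x₃}, {x₂,x₄}, {x₂,x₅}, {x₃,x₄}, {x₃,x₅}, {x₄,x₅}, {x₁,x₂,x₃}, {x₁,x₂,x₄}, {x₁,x₂,x₅}, {x₁,x₃,x₄}, {x₁,x₃,x₅}, {x₁,x₄,x₅}, {x₂,x₃,x₄}, {x₂,x₃,x₅}, {x₂,x₄,x₅}, {x₃,x₄,x₅}, {x₁,x₂,x₃,x₄}, {x₁,x₂,x₃,x₅}, {x₁,x₂,x₄,x₅}, {x₁,x₃,x₄,x₅}, {x₂,x₃,x₄,x₅}, Ω }.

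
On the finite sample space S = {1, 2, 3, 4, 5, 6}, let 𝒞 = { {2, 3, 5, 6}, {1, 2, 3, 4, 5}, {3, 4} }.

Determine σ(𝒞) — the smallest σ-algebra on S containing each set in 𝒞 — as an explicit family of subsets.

σ(𝒞) = { {}, {1}, {3}, {4}, {6}, {1, 3}, {1, 4}, {1, 6}, {2, 5}, {3, 4}, {3, 6}, {4, 6}, {1, 2, 5}, {1, 3, 4}, {1, 3, 6}, {1, 4, 6}, {2, 3, 5}, {2, 4, 5}, {2, 5, 6}, {3, 4, 6}, {1, 2, 3, 5}, {1, 2, 4, 5}, {1, 2, 5, 6}, {1, 3, 4, 6}, {2, 3, 4, 5}, {2, 3, 5, 6}, {2, 4, 5, 6}, {1, 2, 3, 4, 5}, {1, 2, 3, 5, 6}, {1, 2, 4, 5, 6}, {2, 3, 4, 5, 6}, S }

Trace:
Initial family (5 sets): { {}, {3, 4}, {2, 3, 5, 6}, {1, 2, 3, 4, 5}, S }.
Pass 1 adds 4:
  {6}  = complement {1, 2, 3, 4, 5}
  {1, 4}  = complement {2, 3, 5, 6}
  {1, 2, 5, 6}  = complement {3, 4}
  {2, 3, 4, 5, 6}  = {3, 4} ∪ {2, 3, 5, 6}
  (now 9)
Pass 2. New:
  {1}  = complement {2, 3, 4, 5, 6}
  {1, 3, 4}  = {3, 4} ∪ {1, 4}
  {1, 4, 6}  = {6} ∪ {1, 4}
  {3, 4, 6}  = {3, 4} ∪ {6}
  {1, 2, 3, 5, 6}  = {2, 3, 5, 6} ∪ {1, 2, 5, 6}
  {1, 2, 4, 5, 6}  = {1, 4} ∪ {1, 2, 5, 6}
  (now 15)
Pass 3 (7 new):
  {3}  = complement {1, 2, 4, 5, 6}
  {4}  = complement {1, 2, 3, 5, 6}
  {1, 6}  = {6} ∪ {1}
  {1, 2, 5}  = complement {3, 4, 6}
  {2, 3, 5}  = complement {1, 4, 6}
  {2, 5, 6}  = complement {1, 3, 4}
  {1, 3, 4, 6}  = {3, 4} ∪ {1, 4, 6}
  (now 22)
Pass 4: 9 new —
  {1, 3}  = {3} ∪ {1}
  {2, 5}  = complement {1, 3, 4, 6}
  {3, 6}  = {6} ∪ {3}
  {4, 6}  = {6} ∪ {4}
  {1, 3, 6}  = {1, 6} ∪ {3}
  {1, 2, 3, 5}  = {3} ∪ {1, 2, 5}
  {1, 2, 4, 5}  = {1, 4} ∪ {1, 2, 5}
  {2, 3, 4, 5}  = complement {1, 6}
  {2, 4, 5, 6}  = {2, 5, 6} ∪ {4}
  (now 31)
Pass 5: +1 →
  {2, 4, 5}  = complement {1, 3, 6}
  (now 32)
Pass 6: no new sets; the family is a σ-algebra.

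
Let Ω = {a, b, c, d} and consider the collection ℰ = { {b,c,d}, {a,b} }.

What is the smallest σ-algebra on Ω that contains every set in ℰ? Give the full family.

Start: ℰ ∪ {∅, Ω} = { ∅, {a,b}, {b,c,d}, Ω }.
Step 1. New:
  {a}  = complement {b,c,d}
  {c,d}  = complement {a,b}
  (now 6)
Step 2: +1 →
  {a,c,d}  = {c,d} ∪ {a}
  (now 7)
Step 3: 1 new —
  {b}  = complement {a,c,d}
  (now 8)
Step 4: no new sets; the family is a σ-algebra.

Hence σ(ℰ) has 8 members: { ∅, {a}, {b}, {a,b}, {c,d}, {a,c,d}, {b,c,d}, Ω }.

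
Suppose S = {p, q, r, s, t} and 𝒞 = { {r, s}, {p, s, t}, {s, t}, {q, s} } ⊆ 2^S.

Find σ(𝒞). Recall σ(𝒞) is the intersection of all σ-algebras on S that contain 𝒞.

σ(𝒞) = { {}, {p}, {q}, {r}, {s}, {t}, {p, q}, {p, r}, {p, s}, {p, t}, {q, r}, {q, s}, {q, t}, {r, s}, {r, t}, {s, t}, {p, q, r}, {p, q, s}, {p, q, t}, {p, r, s}, {p, r, t}, {p, s, t}, {q, r, s}, {q, r, t}, {q, s, t}, {r, s, t}, {p, q, r, s}, {p, q, r, t}, {p, q, s, t}, {p, r, s, t}, {q, r, s, t}, S }

Derivation:
Start: 𝒞 ∪ {∅, S} = { {}, {q, s}, {r, s}, {s, t}, {p, s, t}, S }.
Pass 1: +9 →
  {q, r}  = {p, s, t}ᶜ
  {p, q, r}  = {s, t}ᶜ
  {p, q, t}  = {r, s}ᶜ
  {p, r, t}  = {q, s}ᶜ
  {q, r, s}  = {r, s} ∪ {q, s}
  {q, s, t}  = {s, t} ∪ {q, s}
  {r, s, t}  = {s, t} ∪ {r, s}
  {p, q, s, t}  = {p, s, t} ∪ {q, s}
  {p, r, s, t}  = {p, s, t} ∪ {r, s}
  |family| = 15
Pass 2 (8 new):
  {q}  = {p, r, s, t}ᶜ
  {r}  = {p, q, s, t}ᶜ
  {p, q}  = {r, s, t}ᶜ
  {p, r}  = {q, s, t}ᶜ
  {p, t}  = {q, r, s}ᶜ
  {p, q, r, s}  = {r, s} ∪ {p, q, r}
  {p, q, r, t}  = {p, q, r} ∪ {p, r, t}
  {q, r, s, t}  = {r, s, t} ∪ {q, r, s}
  |family| = 23
Pass 3 adds 5:
  {p}  = {q, r, s, t}ᶜ
  {s}  = {p, q, r, t}ᶜ
  {t}  = {p, q, r, s}ᶜ
  {p, q, s}  = {q, s} ∪ {p, q}
  {p, r, s}  = {r, s} ∪ {p, r}
  |family| = 28
Pass 4. New:
  {p, s}  = {s} ∪ {p}
  {q, t}  = {p, r, s}ᶜ
  {r, t}  = {p, q, s}ᶜ
  {q, r, t}  = {t} ∪ {q, r}
  |family| = 32
Pass 5: already closed under ᶜ and ∪.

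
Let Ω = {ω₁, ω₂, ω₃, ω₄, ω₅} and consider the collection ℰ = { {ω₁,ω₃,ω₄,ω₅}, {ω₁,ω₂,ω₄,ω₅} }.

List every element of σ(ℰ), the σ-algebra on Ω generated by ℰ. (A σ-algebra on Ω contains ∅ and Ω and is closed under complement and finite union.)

Initial family (4 sets): { {}, {ω₁,ω₂,ω₄,ω₅}, {ω₁,ω₃,ω₄,ω₅}, Ω }.
Pass 1. New:
  {ω₂}  = complement {ω₁,ω₃,ω₄,ω₅}
  {ω₃}  = complement {ω₁,ω₂,ω₄,ω₅}
  (now 6)
Pass 2: 1 new —
  {ω₂,ω₃}  = {ω₃} ∪ {ω₂}
  (now 7)
Pass 3 adds 1:
  {ω₁,ω₄,ω₅}  = complement {ω₂,ω₃}
  (now 8)
After Pass 4 the family is unchanged; done.

|σ(ℰ)| = 8.  σ(ℰ) = { {}, {ω₂}, {ω₃}, {ω₂,ω₃}, {ω₁,ω₄,ω₅}, {ω₁,ω₂,ω₄,ω₅}, {ω₁,ω₃,ω₄,ω₅}, Ω }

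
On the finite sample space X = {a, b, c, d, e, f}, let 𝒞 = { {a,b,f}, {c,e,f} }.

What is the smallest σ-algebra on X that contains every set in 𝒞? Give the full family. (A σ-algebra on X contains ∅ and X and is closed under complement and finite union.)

Begin from { {}, {a,b,f}, {c,e,f}, X } (that is, 𝒞 plus ∅ and X).
Round 1 adds 3:
  {a,b,d}  = ᶜ of {c,e,f}
  {c,d,e}  = ᶜ of {a,b,f}
  {a,b,c,e,f}  = {c,e,f} ∪ {a,b,f}
  [7 total]
Round 2 (4 new):
  {d}  = ᶜ of {a,b,c,e,f}
  {a,b,d,f}  = {a,b,f} ∪ {a,b,d}
  {c,d,e,f}  = {c,d,e} ∪ {c,e,f}
  {a,b,c,d,e}  = {c,d,e} ∪ {a,b,d}
  [11 total]
Round 3. New:
  {f}  = ᶜ of {a,b,c,d,e}
  {a,b}  = ᶜ of {c,d,e,f}
  {c,e}  = ᶜ of {a,b,d,f}
  [14 total]
Round 4: 2 new —
  {d,f}  = {d} ∪ {f}
  {a,b,c,e}  = {a,b} ∪ {c,e}
  [16 total]
After Round 5 the family is unchanged; done.

|σ(𝒞)| = 16.  σ(𝒞) = { {}, {d}, {f}, {a,b}, {c,e}, {d,f}, {a,b,d}, {a,b,f}, {c,d,e}, {c,e,f}, {a,b,c,e}, {a,b,d,f}, {c,d,e,f}, {a,b,c,d,e}, {a,b,c,e,f}, X }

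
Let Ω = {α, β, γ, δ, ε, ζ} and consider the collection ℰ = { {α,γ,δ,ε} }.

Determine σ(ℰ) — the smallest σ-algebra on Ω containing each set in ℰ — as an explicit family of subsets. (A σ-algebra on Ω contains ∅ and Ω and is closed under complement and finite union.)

Take S₀ = ℰ ∪ {∅, Ω} = { {}, {α,γ,δ,ε}, Ω }.
Step 1 (1 new):
  {β,ζ}  = Ω∖{α,γ,δ,ε}
  [4 total]
Step 2 adds nothing — fixpoint reached.

|σ(ℰ)| = 4.  σ(ℰ) = { {}, {β,ζ}, {α,γ,δ,ε}, Ω }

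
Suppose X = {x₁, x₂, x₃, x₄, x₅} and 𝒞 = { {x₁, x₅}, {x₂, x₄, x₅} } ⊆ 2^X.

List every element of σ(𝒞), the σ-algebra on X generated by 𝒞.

|σ(𝒞)| = 16.  σ(𝒞) = { {}, {x₁}, {x₃}, {x₅}, {x₁, x₃}, {x₁, x₅}, {x₂, x₄}, {x₃, x₅}, {x₁, x₂, x₄}, {x₁, x₃, x₅}, {x₂, x₃, x₄}, {x₂, x₄, x₅}, {x₁, x₂, x₃, x₄}, {x₁, x₂, x₄, x₅}, {x₂, x₃, x₄, x₅}, X }

Trace:
Initial family (4 sets): { {}, {x₁, x₅}, {x₂, x₄, x₅}, X }.
Step 1 (3 new):
  {x₁, x₃}  = complement {x₂, x₄, x₅}
  {x₂, x₃, x₄}  = complement {x₁, x₅}
  {x₁, x₂, x₄, x₅}  = {x₂, x₄, x₅} ∪ {x₁, x₅}
  (now 7)
Step 2 adds 4:
  {x₃}  = complement {x₁, x₂, x₄, x₅}
  {x₁, x₃, x₅}  = {x₁, x₃} ∪ {x₁, x₅}
  {x₁, x₂, x₃, x₄}  = {x₂, x₃, x₄} ∪ {x₁, x₃}
  {x₂, x₃, x₄, x₅}  = {x₂, x₃, x₄} ∪ {x₂, x₄, x₅}
  (now 11)
Step 3. New:
  {x₁}  = complement {x₂, x₃, x₄, x₅}
  {x₅}  = complement {x₁, x₂, x₃, x₄}
  {x₂, x₄}  = complement {x₁, x₃, x₅}
  (now 14)
Step 4 (2 new):
  {x₃, x₅}  = {x₃} ∪ {x₅}
  {x₁, x₂, x₄}  = {x₂, x₄} ∪ {x₁}
  (now 16)
Step 5: no new sets; the family is a σ-algebra.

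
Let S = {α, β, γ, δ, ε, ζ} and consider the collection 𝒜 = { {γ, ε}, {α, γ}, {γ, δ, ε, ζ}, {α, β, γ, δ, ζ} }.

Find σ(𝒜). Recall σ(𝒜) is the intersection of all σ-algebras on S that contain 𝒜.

Initial family (6 sets): { {}, {α, γ}, {γ, ε}, {γ, δ, ε, ζ}, {α, β, γ, δ, ζ}, S }.
Pass 1: +6 →
  {ε}  = S∖{α, β, γ, δ, ζ}
  {α, β}  = S∖{γ, δ, ε, ζ}
  {α, γ, ε}  = {α, γ} ∪ {γ, ε}
  {α, β, δ, ζ}  = S∖{γ, ε}
  {β, δ, ε, ζ}  = S∖{α, γ}
  {α, γ, δ, ε, ζ}  = {α, γ} ∪ {γ, δ, ε, ζ}
  (now 12)
Pass 2 adds 7:
  {β}  = S∖{α, γ, δ, ε, ζ}
  {α, β, γ}  = {α, β} ∪ {α, γ}
  {α, β, ε}  = {α, β} ∪ {ε}
  {β, δ, ζ}  = S∖{α, γ, ε}
  {α, β, γ, ε}  = {α, β} ∪ {α, γ, ε}
  {α, β, δ, ε, ζ}  = {α, β, δ, ζ} ∪ {ε}
  {β, γ, δ, ε, ζ}  = {γ, δ, ε, ζ} ∪ {β, δ, ε, ζ}
  (now 19)
Pass 3 adds 7:
  {α}  = S∖{β, γ, δ, ε, ζ}
  {γ}  = S∖{α, β, δ, ε, ζ}
  {β, ε}  = {β} ∪ {ε}
  {δ, ζ}  = S∖{α, β, γ, ε}
  {β, γ, ε}  = {β} ∪ {γ, ε}
  {γ, δ, ζ}  = S∖{α, β, ε}
  {δ, ε, ζ}  = S∖{α, β, γ}
  (now 26)
Pass 4. New:
  {α, ε}  = {ε} ∪ {α}
  {β, γ}  = {β} ∪ {γ}
  {α, δ, ζ}  = S∖{β, γ, ε}
  {α, γ, δ, ζ}  = S∖{β, ε}
  {α, δ, ε, ζ}  = {δ, ε, ζ} ∪ {α}
  {β, γ, δ, ζ}  = {β, δ, ζ} ∪ {γ}
  (now 32)
Pass 5: closed — nothing new.

σ(𝒜) = { {}, {α}, {β}, {γ}, {ε}, {α, β}, {α, γ}, {α, ε}, {β, γ}, {β, ε}, {γ, ε}, {δ, ζ}, {α, β, γ}, {α, β, ε}, {α, γ, ε}, {α, δ, ζ}, {β, γ, ε}, {β, δ, ζ}, {γ, δ, ζ}, {δ, ε, ζ}, {α, β, γ, ε}, {α, β, δ, ζ}, {α, γ, δ, ζ}, {α, δ, ε, ζ}, {β, γ, δ, ζ}, {β, δ, ε, ζ}, {γ, δ, ε, ζ}, {α, β, γ, δ, ζ}, {α, β, δ, ε, ζ}, {α, γ, δ, ε, ζ}, {β, γ, δ, ε, ζ}, S }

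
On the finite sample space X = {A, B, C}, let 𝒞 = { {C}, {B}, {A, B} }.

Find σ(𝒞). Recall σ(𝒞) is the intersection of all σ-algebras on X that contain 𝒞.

Answer: σ(𝒞) = { {}, {A}, {B}, {C}, {A, B}, {A, C}, {B, C}, X }

Derivation:
Begin from { {}, {B}, {C}, {A, B}, X } (that is, 𝒞 plus ∅ and X).
Iteration 1: 2 new —
  {A, C}  = ᶜ of {B}
  {B, C}  = {C} ∪ {B}
  |family| = 7
Iteration 2: +1 →
  {A}  = ᶜ of {B, C}
  |family| = 8
Iteration 3: no new sets; the family is a σ-algebra.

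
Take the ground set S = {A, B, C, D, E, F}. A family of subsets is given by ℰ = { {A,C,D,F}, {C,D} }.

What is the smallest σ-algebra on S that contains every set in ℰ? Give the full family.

Start: ℰ ∪ {∅, S} = { {}, {C,D}, {A,C,D,F}, S }.
Round 1: +2 →
  {B,E}  = complement {A,C,D,F}
  {A,B,E,F}  = complement {C,D}
Round 2: 1 new —
  {B,C,D,E}  = {B,E} ∪ {C,D}
Round 3: 1 new —
  {A,F}  = complement {B,C,D,E}
Round 4: stable.

Hence σ(ℰ) has 8 members: { {}, {A,F}, {B,E}, {C,D}, {A,B,E,F}, {A,C,D,F}, {B,C,D,E}, S }.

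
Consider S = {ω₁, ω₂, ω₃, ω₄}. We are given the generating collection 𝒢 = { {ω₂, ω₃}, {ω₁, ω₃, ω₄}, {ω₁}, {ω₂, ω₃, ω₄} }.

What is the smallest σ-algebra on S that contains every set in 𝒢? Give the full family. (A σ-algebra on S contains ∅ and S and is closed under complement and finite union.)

Seed the family with 𝒢 together with ∅ and S: { {}, {ω₁}, {ω₂, ω₃}, {ω₁, ω₃, ω₄}, {ω₂, ω₃, ω₄}, S }.
Round 1 (3 new):
  {ω₂}  = ᶜ of {ω₁, ω₃, ω₄}
  {ω₁, ω₄}  = ᶜ of {ω₂, ω₃}
  {ω₁, ω₂, ω₃}  = {ω₂, ω₃} ∪ {ω₁}
Round 2 adds 3:
  {ω₄}  = ᶜ of {ω₁, ω₂, ω₃}
  {ω₁, ω₂}  = {ω₂} ∪ {ω₁}
  {ω₁, ω₂, ω₄}  = {ω₂} ∪ {ω₁, ω₄}
Round 3. New:
  {ω₃}  = ᶜ of {ω₁, ω₂, ω₄}
  {ω₂, ω₄}  = {ω₄} ∪ {ω₂}
  {ω₃, ω₄}  = ᶜ of {ω₁, ω₂}
Round 4 adds 1:
  {ω₁, ω₃}  = ᶜ of {ω₂, ω₄}
Round 5: already closed under ᶜ and ∪.

|σ(𝒢)| = 16.  σ(𝒢) = { {}, {ω₁}, {ω₂}, {ω₃}, {ω₄}, {ω₁, ω₂}, {ω₁, ω₃}, {ω₁, ω₄}, {ω₂, ω₃}, {ω₂, ω₄}, {ω₃, ω₄}, {ω₁, ω₂, ω₃}, {ω₁, ω₂, ω₄}, {ω₁, ω₃, ω₄}, {ω₂, ω₃, ω₄}, S }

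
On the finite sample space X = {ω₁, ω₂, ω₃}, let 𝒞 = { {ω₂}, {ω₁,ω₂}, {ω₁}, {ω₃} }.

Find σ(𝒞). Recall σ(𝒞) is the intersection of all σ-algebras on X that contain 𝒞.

σ(𝒞) = { {}, {ω₁}, {ω₂}, {ω₃}, {ω₁,ω₂}, {ω₁,ω₃}, {ω₂,ω₃}, X }

Check:
Start: 𝒞 ∪ {∅, X} = { {}, {ω₁}, {ω₂}, {ω₃}, {ω₁,ω₂}, X }.
Step 1 (2 new):
  {ω₁,ω₃}  = ᶜ of {ω₂}
  {ω₂,ω₃}  = ᶜ of {ω₁}
  — 8 sets.
Step 2 adds nothing — fixpoint reached.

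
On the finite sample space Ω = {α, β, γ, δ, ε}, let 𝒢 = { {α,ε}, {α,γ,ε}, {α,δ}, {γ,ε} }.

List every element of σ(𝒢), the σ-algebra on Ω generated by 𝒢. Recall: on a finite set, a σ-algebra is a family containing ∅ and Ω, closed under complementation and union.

Answer: σ(𝒢) = { ∅, {α}, {β}, {γ}, {δ}, {ε}, {α,β}, {α,γ}, {α,δ}, {α,ε}, {β,γ}, {β,δ}, {β,ε}, {γ,δ}, {γ,ε}, {δ,ε}, {α,β,γ}, {α,β,δ}, {α,β,ε}, {α,γ,δ}, {α,γ,ε}, {α,δ,ε}, {β,γ,δ}, {β,γ,ε}, {β,δ,ε}, {γ,δ,ε}, {α,β,γ,δ}, {α,β,γ,ε}, {α,β,δ,ε}, {α,γ,δ,ε}, {β,γ,δ,ε}, Ω }

Check:
Seed the family with 𝒢 together with ∅ and Ω: { ∅, {α,δ}, {α,ε}, {γ,ε}, {α,γ,ε}, Ω }.
Pass 1: 6 new —
  {β,δ}  = {α,γ,ε}ᶜ
  {α,β,δ}  = {γ,ε}ᶜ
  {α,δ,ε}  = {α,δ} ∪ {α,ε}
  {β,γ,δ}  = {α,ε}ᶜ
  {β,γ,ε}  = {α,δ}ᶜ
  {α,γ,δ,ε}  = {α,δ} ∪ {α,γ,ε}
  [12 total]
Pass 2 adds 6:
  {β}  = {α,γ,δ,ε}ᶜ
  {β,γ}  = {α,δ,ε}ᶜ
  {α,β,γ,δ}  = {β,γ,δ} ∪ {α,β,δ}
  {α,β,γ,ε}  = {α,γ,ε} ∪ {β,γ,ε}
  {α,β,δ,ε}  = {α,δ,ε} ∪ {α,β,δ}
  {β,γ,δ,ε}  = {β,γ,δ} ∪ {β,γ,ε}
  [18 total]
Pass 3: 5 new —
  {α}  = {β,γ,δ,ε}ᶜ
  {γ}  = {α,β,δ,ε}ᶜ
  {δ}  = {α,β,γ,ε}ᶜ
  {ε}  = {α,β,γ,δ}ᶜ
  {α,β,ε}  = {α,ε} ∪ {β}
  [23 total]
Pass 4: 9 new —
  {α,β}  = {β} ∪ {α}
  {α,γ}  = {γ} ∪ {α}
  {β,ε}  = {β} ∪ {ε}
  {γ,δ}  = {α,β,ε}ᶜ
  {δ,ε}  = {ε} ∪ {δ}
  {α,β,γ}  = {β,γ} ∪ {α}
  {α,γ,δ}  = {γ} ∪ {α,δ}
  {β,δ,ε}  = {ε} ∪ {β,δ}
  {γ,δ,ε}  = {δ} ∪ {γ,ε}
  [32 total]
After Pass 5 the family is unchanged; done.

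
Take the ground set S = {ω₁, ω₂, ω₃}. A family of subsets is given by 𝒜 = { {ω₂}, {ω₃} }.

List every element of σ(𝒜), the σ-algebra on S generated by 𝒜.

Take S₀ = 𝒜 ∪ {∅, S} = { {}, {ω₂}, {ω₃}, S }.
Round 1. New:
  {ω₁, ω₂}  = complement {ω₃}
  {ω₁, ω₃}  = complement {ω₂}
  {ω₂, ω₃}  = {ω₃} ∪ {ω₂}
  |family| = 7
Round 2. New:
  {ω₁}  = complement {ω₂, ω₃}
  |family| = 8
After Round 3 the family is unchanged; done.

Therefore σ(𝒜) = { {}, {ω₁}, {ω₂}, {ω₃}, {ω₁, ω₂}, {ω₁, ω₃}, {ω₂, ω₃}, S } (|σ(𝒜)| = 8).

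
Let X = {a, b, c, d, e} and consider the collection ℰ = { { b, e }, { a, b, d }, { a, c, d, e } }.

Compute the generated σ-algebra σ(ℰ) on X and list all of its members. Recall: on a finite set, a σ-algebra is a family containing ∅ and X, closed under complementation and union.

Begin from { {  }, { b, e }, { a, b, d }, { a, c, d, e }, X } (that is, ℰ plus ∅ and X).
Round 1: +4 →
  { b }  = ᶜ of { a, c, d, e }
  { c, e }  = ᶜ of { a, b, d }
  { a, c, d }  = ᶜ of { b, e }
  { a, b, d, e }  = { b, e } ∪ { a, b, d }
Round 2. New:
  { c }  = ᶜ of { a, b, d, e }
  { b, c, e }  = { b, e } ∪ { c, e }
  { a, b, c, d }  = { b } ∪ { a, c, d }
Round 3: 3 new —
  { e }  = ᶜ of { a, b, c, d }
  { a, d }  = ᶜ of { b, c, e }
  { b, c }  = { c } ∪ { b }
Round 4: 1 new —
  { a, d, e }  = ᶜ of { b, c }
Round 5 adds nothing — fixpoint reached.

Hence σ(ℰ) has 16 members: { {  }, { b }, { c }, { e }, { a, d }, { b, c }, { b, e }, { c, e }, { a, b, d }, { a, c, d }, { a, d, e }, { b, c, e }, { a, b, c, d }, { a, b, d, e }, { a, c, d, e }, X }.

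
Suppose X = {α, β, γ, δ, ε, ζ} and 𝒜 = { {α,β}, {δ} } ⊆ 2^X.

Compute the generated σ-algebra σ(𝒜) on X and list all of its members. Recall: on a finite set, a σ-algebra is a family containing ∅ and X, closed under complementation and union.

Initial family (4 sets): { ∅, {δ}, {α,β}, X }.
Pass 1: +3 →
  {α,β,δ}  = {α,β} ∪ {δ}
  {γ,δ,ε,ζ}  = ᶜ of {α,β}
  {α,β,γ,ε,ζ}  = ᶜ of {δ}
Pass 2: 1 new —
  {γ,ε,ζ}  = ᶜ of {α,β,δ}
Pass 3 adds nothing — fixpoint reached.

Hence σ(𝒜) has 8 members: { ∅, {δ}, {α,β}, {α,β,δ}, {γ,ε,ζ}, {γ,δ,ε,ζ}, {α,β,γ,ε,ζ}, X }.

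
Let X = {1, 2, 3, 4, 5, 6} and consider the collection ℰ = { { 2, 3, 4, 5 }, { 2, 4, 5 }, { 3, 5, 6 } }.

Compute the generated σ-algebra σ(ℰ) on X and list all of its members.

σ(ℰ) (32 sets): { {}, { 1 }, { 3 }, { 5 }, { 6 }, { 1, 3 }, { 1, 5 }, { 1, 6 }, { 2, 4 }, { 3, 5 }, { 3, 6 }, { 5, 6 }, { 1, 2, 4 }, { 1, 3, 5 }, { 1, 3, 6 }, { 1, 5, 6 }, { 2, 3, 4 }, { 2, 4, 5 }, { 2, 4, 6 }, { 3, 5, 6 }, { 1, 2, 3, 4 }, { 1, 2, 4, 5 }, { 1, 2, 4, 6 }, { 1, 3, 5, 6 }, { 2, 3, 4, 5 }, { 2, 3, 4, 6 }, { 2, 4, 5, 6 }, { 1, 2, 3, 4, 5 }, { 1, 2, 3, 4, 6 }, { 1, 2, 4, 5, 6 }, { 2, 3, 4, 5, 6 }, X }

Trace:
Seed the family with ℰ together with ∅ and X: { {}, { 2, 4, 5 }, { 3, 5, 6 }, { 2, 3, 4, 5 }, X }.
Step 1: 4 new —
  { 1, 6 }  = complement { 2, 3, 4, 5 }
  { 1, 2, 4 }  = complement { 3, 5, 6 }
  { 1, 3, 6 }  = complement { 2, 4, 5 }
  { 2, 3, 4, 5, 6 }  = { 3, 5, 6 } ∪ { 2, 3, 4, 5 }
  (now 9)
Step 2. New:
  { 1 }  = complement { 2, 3, 4, 5, 6 }
  { 1, 2, 4, 5 }  = { 1, 2, 4 } ∪ { 2, 4, 5 }
  { 1, 2, 4, 6 }  = { 1, 6 } ∪ { 1, 2, 4 }
  { 1, 3, 5, 6 }  = { 1, 3, 6 } ∪ { 3, 5, 6 }
  { 1, 2, 3, 4, 5 }  = { 2, 3, 4, 5 } ∪ { 1, 2, 4 }
  { 1, 2, 3, 4, 6 }  = { 1, 3, 6 } ∪ { 1, 2, 4 }
  { 1, 2, 4, 5, 6 }  = { 1, 6 } ∪ { 2, 4, 5 }
  (now 16)
Step 3. New:
  { 3 }  = complement { 1, 2, 4, 5, 6 }
  { 5 }  = complement { 1, 2, 3, 4, 6 }
  { 6 }  = complement { 1, 2, 3, 4, 5 }
  { 2, 4 }  = complement { 1, 3, 5, 6 }
  { 3, 5 }  = complement { 1, 2, 4, 6 }
  { 3, 6 }  = complement { 1, 2, 4, 5 }
  (now 22)
Step 4: +10 →
  { 1, 3 }  = { 3 } ∪ { 1 }
  { 1, 5 }  = { 5 } ∪ { 1 }
  { 5, 6 }  = { 6 } ∪ { 5 }
  { 1, 3, 5 }  = { 3, 5 } ∪ { 1 }
  { 1, 5, 6 }  = { 1, 6 } ∪ { 5 }
  { 2, 3, 4 }  = { 3 } ∪ { 2, 4 }
  { 2, 4, 6 }  = { 6 } ∪ { 2, 4 }
  { 1, 2, 3, 4 }  = { 1, 2, 4 } ∪ { 3 }
  { 2, 3, 4, 6 }  = { 3, 6 } ∪ { 2, 4 }
  { 2, 4, 5, 6 }  = { 6 } ∪ { 2, 4, 5 }
  (now 32)
Step 5: closed — nothing new.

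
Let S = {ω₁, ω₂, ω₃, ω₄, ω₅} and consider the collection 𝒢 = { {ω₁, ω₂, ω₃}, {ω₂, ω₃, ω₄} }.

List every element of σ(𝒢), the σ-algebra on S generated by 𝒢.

σ(𝒢) (16 sets): { {}, {ω₁}, {ω₄}, {ω₅}, {ω₁, ω₄}, {ω₁, ω₅}, {ω₂, ω₃}, {ω₄, ω₅}, {ω₁, ω₂, ω₃}, {ω₁, ω₄, ω₅}, {ω₂, ω₃, ω₄}, {ω₂, ω₃, ω₅}, {ω₁, ω₂, ω₃, ω₄}, {ω₁, ω₂, ω₃, ω₅}, {ω₂, ω₃, ω₄, ω₅}, S }

Derivation:
Start: 𝒢 ∪ {∅, S} = { {}, {ω₁, ω₂, ω₃}, {ω₂, ω₃, ω₄}, S }.
Round 1. New:
  {ω₁, ω₅}  = ᶜ of {ω₂, ω₃, ω₄}
  {ω₄, ω₅}  = ᶜ of {ω₁, ω₂, ω₃}
  {ω₁, ω₂, ω₃, ω₄}  = {ω₁, ω₂, ω₃} ∪ {ω₂, ω₃, ω₄}
  — 7 sets.
Round 2 adds 4:
  {ω₅}  = ᶜ of {ω₁, ω₂, ω₃, ω₄}
  {ω₁, ω₄, ω₅}  = {ω₄, ω₅} ∪ {ω₁, ω₅}
  {ω₁, ω₂, ω₃, ω₅}  = {ω₁, ω₂, ω₃} ∪ {ω₁, ω₅}
  {ω₂, ω₃, ω₄, ω₅}  = {ω₄, ω₅} ∪ {ω₂, ω₃, ω₄}
  — 11 sets.
Round 3 adds 3:
  {ω₁}  = ᶜ of {ω₂, ω₃, ω₄, ω₅}
  {ω₄}  = ᶜ of {ω₁, ω₂, ω₃, ω₅}
  {ω₂, ω₃}  = ᶜ of {ω₁, ω₄, ω₅}
  — 14 sets.
Round 4 (2 new):
  {ω₁, ω₄}  = {ω₄} ∪ {ω₁}
  {ω₂, ω₃, ω₅}  = {ω₂, ω₃} ∪ {ω₅}
  — 16 sets.
Round 5: already closed under ᶜ and ∪.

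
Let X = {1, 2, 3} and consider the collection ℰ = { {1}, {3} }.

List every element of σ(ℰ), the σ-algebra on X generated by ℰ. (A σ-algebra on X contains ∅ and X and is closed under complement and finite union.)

Initial family (4 sets): { {}, {1}, {3}, X }.
Pass 1. New:
  {1,2}  = complement {3}
  {1,3}  = {3} ∪ {1}
  {2,3}  = complement {1}
  — 7 sets.
Pass 2 adds 1:
  {2}  = complement {1,3}
  — 8 sets.
After Pass 3 the family is unchanged; done.

Therefore σ(ℰ) = { {}, {1}, {2}, {3}, {1,2}, {1,3}, {2,3}, X } (|σ(ℰ)| = 8).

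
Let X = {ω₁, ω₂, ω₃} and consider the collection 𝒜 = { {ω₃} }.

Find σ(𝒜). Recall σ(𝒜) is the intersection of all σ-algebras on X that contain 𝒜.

|σ(𝒜)| = 4.  σ(𝒜) = { {}, {ω₃}, {ω₁, ω₂}, X }

Working:
Begin from { {}, {ω₃}, X } (that is, 𝒜 plus ∅ and X).
Round 1. New:
  {ω₁, ω₂}  = ᶜ of {ω₃}
  (now 4)
Round 2: no new sets; the family is a σ-algebra.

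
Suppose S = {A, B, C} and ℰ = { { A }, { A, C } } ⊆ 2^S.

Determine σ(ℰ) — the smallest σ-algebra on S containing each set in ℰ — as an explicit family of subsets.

σ(ℰ) (8 sets): { {}, { A }, { B }, { C }, { A, B }, { A, C }, { B, C }, S }

Check:
Start: ℰ ∪ {∅, S} = { {}, { A }, { A, C }, S }.
Round 1 adds 2:
  { B }  = complement { A, C }
  { B, C }  = complement { A }
Round 2: 1 new —
  { A, B }  = { B } ∪ { A }
Round 3: 1 new —
  { C }  = complement { A, B }
Round 4 adds nothing — fixpoint reached.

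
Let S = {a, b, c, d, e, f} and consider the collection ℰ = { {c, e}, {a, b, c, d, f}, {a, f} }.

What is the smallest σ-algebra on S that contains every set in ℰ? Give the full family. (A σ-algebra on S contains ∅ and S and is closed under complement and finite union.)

Initial family (5 sets): { ∅, {a, f}, {c, e}, {a, b, c, d, f}, S }.
Pass 1: 4 new —
  {e}  = ᶜ of {a, b, c, d, f}
  {a, b, d, f}  = ᶜ of {c, e}
  {a, c, e, f}  = {a, f} ∪ {c, e}
  {b, c, d, e}  = ᶜ of {a, f}
  |family| = 9
Pass 2. New:
  {b, d}  = ᶜ of {a, c, e, f}
  {a, e, f}  = {a, f} ∪ {e}
  {a, b, d, e, f}  = {a, b, d, f} ∪ {e}
  |family| = 12
Pass 3: +3 →
  {c}  = ᶜ of {a, b, d, e, f}
  {b, c, d}  = ᶜ of {a, e, f}
  {b, d, e}  = {b, d} ∪ {e}
  |family| = 15
Pass 4: +1 →
  {a, c, f}  = ᶜ of {b, d, e}
  |family| = 16
Pass 5: no new sets; the family is a σ-algebra.

|σ(ℰ)| = 16.  σ(ℰ) = { ∅, {c}, {e}, {a, f}, {b, d}, {c, e}, {a, c, f}, {a, e, f}, {b, c, d}, {b, d, e}, {a, b, d, f}, {a, c, e, f}, {b, c, d, e}, {a, b, c, d, f}, {a, b, d, e, f}, S }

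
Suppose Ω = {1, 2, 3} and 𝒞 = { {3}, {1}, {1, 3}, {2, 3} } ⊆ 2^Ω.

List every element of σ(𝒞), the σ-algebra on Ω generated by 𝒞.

Initial family (6 sets): { {}, {1}, {3}, {1, 3}, {2, 3}, Ω }.
Iteration 1 adds 2:
  {2}  = {1, 3}ᶜ
  {1, 2}  = {3}ᶜ
  (now 8)
Iteration 2: no new sets; the family is a σ-algebra.

Therefore σ(𝒞) = { {}, {1}, {2}, {3}, {1, 2}, {1, 3}, {2, 3}, Ω } (|σ(𝒞)| = 8).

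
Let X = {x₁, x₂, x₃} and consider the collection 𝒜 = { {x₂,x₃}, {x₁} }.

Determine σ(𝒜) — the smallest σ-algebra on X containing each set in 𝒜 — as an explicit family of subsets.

Initial family (4 sets): { ∅, {x₁}, {x₂,x₃}, X }.
Step 1: already closed under ᶜ and ∪.

Hence σ(𝒜) has 4 members: { ∅, {x₁}, {x₂,x₃}, X }.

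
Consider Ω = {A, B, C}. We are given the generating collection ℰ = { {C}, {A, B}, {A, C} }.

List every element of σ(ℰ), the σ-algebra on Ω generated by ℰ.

Take S₀ = ℰ ∪ {∅, Ω} = { {}, {C}, {A, B}, {A, C}, Ω }.
Round 1 adds 1:
  {B}  = {A, C}ᶜ
Round 2: +1 →
  {B, C}  = {C} ∪ {B}
Round 3. New:
  {A}  = {B, C}ᶜ
Round 4: already closed under ᶜ and ∪.

Hence σ(ℰ) has 8 members: { {}, {A}, {B}, {C}, {A, B}, {A, C}, {B, C}, Ω }.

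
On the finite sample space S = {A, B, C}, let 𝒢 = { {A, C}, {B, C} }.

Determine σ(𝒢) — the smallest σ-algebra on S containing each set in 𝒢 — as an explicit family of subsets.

σ(𝒢) = { ∅, {A}, {B}, {C}, {A, B}, {A, C}, {B, C}, S }

Check:
Initial family (4 sets): { ∅, {A, C}, {B, C}, S }.
Pass 1. New:
  {A}  = S∖{B, C}
  {B}  = S∖{A, C}
  (now 6)
Pass 2 adds 1:
  {A, B}  = {B} ∪ {A}
  (now 7)
Pass 3 adds 1:
  {C}  = S∖{A, B}
  (now 8)
Pass 4: closed — nothing new.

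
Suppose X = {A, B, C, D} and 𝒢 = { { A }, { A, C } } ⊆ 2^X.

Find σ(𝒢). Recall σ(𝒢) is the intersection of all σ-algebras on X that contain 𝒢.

Seed the family with 𝒢 together with ∅ and X: { {  }, { A }, { A, C }, X }.
Round 1 (2 new):
  { B, D }  = { A, C }ᶜ
  { B, C, D }  = { A }ᶜ
  [6 total]
Round 2 (1 new):
  { A, B, D }  = { B, D } ∪ { A }
  [7 total]
Round 3: 1 new —
  { C }  = { A, B, D }ᶜ
  [8 total]
After Round 4 the family is unchanged; done.

Therefore σ(𝒢) = { {  }, { A }, { C }, { A, C }, { B, D }, { A, B, D }, { B, C, D }, X } (|σ(𝒢)| = 8).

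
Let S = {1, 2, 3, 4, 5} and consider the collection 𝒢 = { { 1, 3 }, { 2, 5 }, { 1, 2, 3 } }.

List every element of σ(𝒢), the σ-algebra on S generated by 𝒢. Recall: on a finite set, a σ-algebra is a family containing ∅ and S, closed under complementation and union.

|σ(𝒢)| = 16.  σ(𝒢) = { {}, { 2 }, { 4 }, { 5 }, { 1, 3 }, { 2, 4 }, { 2, 5 }, { 4, 5 }, { 1, 2, 3 }, { 1, 3, 4 }, { 1, 3, 5 }, { 2, 4, 5 }, { 1, 2, 3, 4 }, { 1, 2, 3, 5 }, { 1, 3, 4, 5 }, S }

Derivation:
Start: 𝒢 ∪ {∅, S} = { {}, { 1, 3 }, { 2, 5 }, { 1, 2, 3 }, S }.
Pass 1 (4 new):
  { 4, 5 }  = S∖{ 1, 2, 3 }
  { 1, 3, 4 }  = S∖{ 2, 5 }
  { 2, 4, 5 }  = S∖{ 1, 3 }
  { 1, 2, 3, 5 }  = { 2, 5 } ∪ { 1, 2, 3 }
Pass 2: +3 →
  { 4 }  = S∖{ 1, 2, 3, 5 }
  { 1, 2, 3, 4 }  = { 1, 2, 3 } ∪ { 1, 3, 4 }
  { 1, 3, 4, 5 }  = { 4, 5 } ∪ { 1, 3, 4 }
Pass 3 adds 2:
  { 2 }  = S∖{ 1, 3, 4, 5 }
  { 5 }  = S∖{ 1, 2, 3, 4 }
Pass 4 adds 2:
  { 2, 4 }  = { 4 } ∪ { 2 }
  { 1, 3, 5 }  = { 1, 3 } ∪ { 5 }
Pass 5: already closed under ᶜ and ∪.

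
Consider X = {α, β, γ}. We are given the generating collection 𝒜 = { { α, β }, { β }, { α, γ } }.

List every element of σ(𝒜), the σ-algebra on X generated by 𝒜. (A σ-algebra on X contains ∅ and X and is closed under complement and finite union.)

Seed the family with 𝒜 together with ∅ and X: { ∅, { β }, { α, β }, { α, γ }, X }.
Iteration 1 adds 1:
  { γ }  = X∖{ α, β }
  — 6 sets.
Iteration 2: +1 →
  { β, γ }  = { γ } ∪ { β }
  — 7 sets.
Iteration 3: +1 →
  { α }  = X∖{ β, γ }
  — 8 sets.
Iteration 4: closed — nothing new.

Hence σ(𝒜) has 8 members: { ∅, { α }, { β }, { γ }, { α, β }, { α, γ }, { β, γ }, X }.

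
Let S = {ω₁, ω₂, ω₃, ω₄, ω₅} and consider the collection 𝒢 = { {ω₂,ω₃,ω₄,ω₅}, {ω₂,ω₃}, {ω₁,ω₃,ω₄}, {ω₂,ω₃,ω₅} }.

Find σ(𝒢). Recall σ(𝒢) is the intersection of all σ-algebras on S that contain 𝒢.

σ(𝒢) (32 sets): { {}, {ω₁}, {ω₂}, {ω₃}, {ω₄}, {ω₅}, {ω₁,ω₂}, {ω₁,ω₃}, {ω₁,ω₄}, {ω₁,ω₅}, {ω₂,ω₃}, {ω₂,ω₄}, {ω₂,ω₅}, {ω₃,ω₄}, {ω₃,ω₅}, {ω₄,ω₅}, {ω₁,ω₂,ω₃}, {ω₁,ω₂,ω₄}, {ω₁,ω₂,ω₅}, {ω₁,ω₃,ω₄}, {ω₁,ω₃,ω₅}, {ω₁,ω₄,ω₅}, {ω₂,ω₃,ω₄}, {ω₂,ω₃,ω₅}, {ω₂,ω₄,ω₅}, {ω₃,ω₄,ω₅}, {ω₁,ω₂,ω₃,ω₄}, {ω₁,ω₂,ω₃,ω₅}, {ω₁,ω₂,ω₄,ω₅}, {ω₁,ω₃,ω₄,ω₅}, {ω₂,ω₃,ω₄,ω₅}, S }

Working:
Start: 𝒢 ∪ {∅, S} = { {}, {ω₂,ω₃}, {ω₁,ω₃,ω₄}, {ω₂,ω₃,ω₅}, {ω₂,ω₃,ω₄,ω₅}, S }.
Pass 1. New:
  {ω₁}  = S∖{ω₂,ω₃,ω₄,ω₅}
  {ω₁,ω₄}  = S∖{ω₂,ω₃,ω₅}
  {ω₂,ω₅}  = S∖{ω₁,ω₃,ω₄}
  {ω₁,ω₄,ω₅}  = S∖{ω₂,ω₃}
  {ω₁,ω₂,ω₃,ω₄}  = {ω₁,ω₃,ω₄} ∪ {ω₂,ω₃}
  (now 11)
Pass 2 (6 new):
  {ω₅}  = S∖{ω₁,ω₂,ω₃,ω₄}
  {ω₁,ω₂,ω₃}  = {ω₂,ω₃} ∪ {ω₁}
  {ω₁,ω₂,ω₅}  = {ω₂,ω₅} ∪ {ω₁}
  {ω₁,ω₂,ω₃,ω₅}  = {ω₂,ω₃,ω₅} ∪ {ω₁}
  {ω₁,ω₂,ω₄,ω₅}  = {ω₁,ω₄,ω₅} ∪ {ω₂,ω₅}
  {ω₁,ω₃,ω₄,ω₅}  = {ω₁,ω₄,ω₅} ∪ {ω₁,ω₃,ω₄}
  (now 17)
Pass 3: +6 →
  {ω₂}  = S∖{ω₁,ω₃,ω₄,ω₅}
  {ω₃}  = S∖{ω₁,ω₂,ω₄,ω₅}
  {ω₄}  = S∖{ω₁,ω₂,ω₃,ω₅}
  {ω₁,ω₅}  = {ω₅} ∪ {ω₁}
  {ω₃,ω₄}  = S∖{ω₁,ω₂,ω₅}
  {ω₄,ω₅}  = S∖{ω₁,ω₂,ω₃}
  (now 23)
Pass 4: +9 →
  {ω₁,ω₂}  = {ω₂} ∪ {ω₁}
  {ω₁,ω₃}  = {ω₃} ∪ {ω₁}
  {ω₂,ω₄}  = {ω₂} ∪ {ω₄}
  {ω₃,ω₅}  = {ω₅} ∪ {ω₃}
  {ω₁,ω₂,ω₄}  = {ω₂} ∪ {ω₁,ω₄}
  {ω₁,ω₃,ω₅}  = {ω₃} ∪ {ω₁,ω₅}
  {ω₂,ω₃,ω₄}  = S∖{ω₁,ω₅}
  {ω₂,ω₄,ω₅}  = {ω₂,ω₅} ∪ {ω₄,ω₅}
  {ω₃,ω₄,ω₅}  = {ω₃,ω₄} ∪ {ω₅}
  (now 32)
Pass 5: stable.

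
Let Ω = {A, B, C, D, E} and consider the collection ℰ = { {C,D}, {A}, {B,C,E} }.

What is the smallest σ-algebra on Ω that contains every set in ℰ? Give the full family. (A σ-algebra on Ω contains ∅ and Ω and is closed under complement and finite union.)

Seed the family with ℰ together with ∅ and Ω: { ∅, {A}, {C,D}, {B,C,E}, Ω }.
Round 1 adds 5:
  {A,D}  = Ω∖{B,C,E}
  {A,B,E}  = Ω∖{C,D}
  {A,C,D}  = {C,D} ∪ {A}
  {A,B,C,E}  = {B,C,E} ∪ {A}
  {B,C,D,E}  = Ω∖{A}
  — 10 sets.
Round 2: 3 new —
  {D}  = Ω∖{A,B,C,E}
  {B,E}  = Ω∖{A,C,D}
  {A,B,D,E}  = {A,B,E} ∪ {A,D}
  — 13 sets.
Round 3: +2 →
  {C}  = Ω∖{A,B,D,E}
  {B,D,E}  = {B,E} ∪ {D}
  — 15 sets.
Round 4. New:
  {A,C}  = Ω∖{B,D,E}
  — 16 sets.
Round 5 adds nothing — fixpoint reached.

|σ(ℰ)| = 16.  σ(ℰ) = { ∅, {A}, {C}, {D}, {A,C}, {A,D}, {B,E}, {C,D}, {A,B,E}, {A,C,D}, {B,C,E}, {B,D,E}, {A,B,C,E}, {A,B,D,E}, {B,C,D,E}, Ω }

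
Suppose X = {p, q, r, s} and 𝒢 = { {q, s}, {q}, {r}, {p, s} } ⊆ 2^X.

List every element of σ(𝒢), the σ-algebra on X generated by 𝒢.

|σ(𝒢)| = 16.  σ(𝒢) = { ∅, {p}, {q}, {r}, {s}, {p, q}, {p, r}, {p, s}, {q, r}, {q, s}, {r, s}, {p, q, r}, {p, q, s}, {p, r, s}, {q, r, s}, X }

Working:
Begin from { ∅, {q}, {r}, {p, s}, {q, s}, X } (that is, 𝒢 plus ∅ and X).
Round 1. New:
  {p, r}  = ᶜ of {q, s}
  {q, r}  = ᶜ of {p, s}
  {p, q, s}  = ᶜ of {r}
  {p, r, s}  = ᶜ of {q}
  {q, r, s}  = {r} ∪ {q, s}
Round 2: +2 →
  {p}  = ᶜ of {q, r, s}
  {p, q, r}  = {q} ∪ {p, r}
Round 3: 2 new —
  {s}  = ᶜ of {p, q, r}
  {p, q}  = {q} ∪ {p}
Round 4: 1 new —
  {r, s}  = ᶜ of {p, q}
Round 5: no new sets; the family is a σ-algebra.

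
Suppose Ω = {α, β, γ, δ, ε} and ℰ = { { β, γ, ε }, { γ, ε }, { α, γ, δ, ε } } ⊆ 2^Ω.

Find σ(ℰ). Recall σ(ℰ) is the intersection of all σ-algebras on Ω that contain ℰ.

Begin from { {  }, { γ, ε }, { β, γ, ε }, { α, γ, δ, ε }, Ω } (that is, ℰ plus ∅ and Ω).
Step 1 (3 new):
  { β }  = ᶜ of { α, γ, δ, ε }
  { α, δ }  = ᶜ of { β, γ, ε }
  { α, β, δ }  = ᶜ of { γ, ε }
Step 2: already closed under ᶜ and ∪.

|σ(ℰ)| = 8.  σ(ℰ) = { {  }, { β }, { α, δ }, { γ, ε }, { α, β, δ }, { β, γ, ε }, { α, γ, δ, ε }, Ω }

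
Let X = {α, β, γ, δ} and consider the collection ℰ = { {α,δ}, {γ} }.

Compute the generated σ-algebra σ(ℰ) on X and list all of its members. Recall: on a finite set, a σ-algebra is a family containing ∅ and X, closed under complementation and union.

Seed the family with ℰ together with ∅ and X: { ∅, {γ}, {α,δ}, X }.
Iteration 1 adds 3:
  {β,γ}  = X∖{α,δ}
  {α,β,δ}  = X∖{γ}
  {α,γ,δ}  = {γ} ∪ {α,δ}
  |family| = 7
Iteration 2 (1 new):
  {β}  = X∖{α,γ,δ}
  |family| = 8
Iteration 3: closed — nothing new.

σ(ℰ) = { ∅, {β}, {γ}, {α,δ}, {β,γ}, {α,β,δ}, {α,γ,δ}, X }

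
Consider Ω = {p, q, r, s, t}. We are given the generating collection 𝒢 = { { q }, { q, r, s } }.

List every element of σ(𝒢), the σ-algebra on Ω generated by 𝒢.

Take S₀ = 𝒢 ∪ {∅, Ω} = { {}, { q }, { q, r, s }, Ω }.
Iteration 1 (2 new):
  { p, t }  = { q, r, s }ᶜ
  { p, r, s, t }  = { q }ᶜ
  — 6 sets.
Iteration 2 adds 1:
  { p, q, t }  = { p, t } ∪ { q }
  — 7 sets.
Iteration 3. New:
  { r, s }  = { p, q, t }ᶜ
  — 8 sets.
Iteration 4: already closed under ᶜ and ∪.

|σ(𝒢)| = 8.  σ(𝒢) = { {}, { q }, { p, t }, { r, s }, { p, q, t }, { q, r, s }, { p, r, s, t }, Ω }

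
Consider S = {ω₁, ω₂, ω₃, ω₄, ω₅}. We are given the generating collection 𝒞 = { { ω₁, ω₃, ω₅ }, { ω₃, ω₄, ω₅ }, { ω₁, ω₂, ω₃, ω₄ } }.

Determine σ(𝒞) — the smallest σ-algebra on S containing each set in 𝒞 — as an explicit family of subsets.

σ(𝒞) (32 sets): { {}, { ω₁ }, { ω₂ }, { ω₃ }, { ω₄ }, { ω₅ }, { ω₁, ω₂ }, { ω₁, ω₃ }, { ω₁, ω₄ }, { ω₁, ω₅ }, { ω₂, ω₃ }, { ω₂, ω₄ }, { ω₂, ω₅ }, { ω₃, ω₄ }, { ω₃, ω₅ }, { ω₄, ω₅ }, { ω₁, ω₂, ω₃ }, { ω₁, ω₂, ω₄ }, { ω₁, ω₂, ω₅ }, { ω₁, ω₃, ω₄ }, { ω₁, ω₃, ω₅ }, { ω₁, ω₄, ω₅ }, { ω₂, ω₃, ω₄ }, { ω₂, ω₃, ω₅ }, { ω₂, ω₄, ω₅ }, { ω₃, ω₄, ω₅ }, { ω₁, ω₂, ω₃, ω₄ }, { ω₁, ω₂, ω₃, ω₅ }, { ω₁, ω₂, ω₄, ω₅ }, { ω₁, ω₃, ω₄, ω₅ }, { ω₂, ω₃, ω₄, ω₅ }, S }

Trace:
Take S₀ = 𝒞 ∪ {∅, S} = { {}, { ω₁, ω₃, ω₅ }, { ω₃, ω₄, ω₅ }, { ω₁, ω₂, ω₃, ω₄ }, S }.
Pass 1 adds 4:
  { ω₅ }  = { ω₁, ω₂, ω₃, ω₄ }ᶜ
  { ω₁, ω₂ }  = { ω₃, ω₄, ω₅ }ᶜ
  { ω₂, ω₄ }  = { ω₁, ω₃, ω₅ }ᶜ
  { ω₁, ω₃, ω₄, ω₅ }  = { ω₃, ω₄, ω₅ } ∪ { ω₁, ω₃, ω₅ }
Pass 2. New:
  { ω₂ }  = { ω₁, ω₃, ω₄, ω₅ }ᶜ
  { ω₁, ω₂, ω₄ }  = { ω₁, ω₂ } ∪ { ω₂, ω₄ }
  { ω₁, ω₂, ω₅ }  = { ω₁, ω₂ } ∪ { ω₅ }
  { ω₂, ω₄, ω₅ }  = { ω₅ } ∪ { ω₂, ω₄ }
  { ω₁, ω₂, ω₃, ω₅ }  = { ω₁, ω₂ } ∪ { ω₁, ω₃, ω₅ }
  { ω₂, ω₃, ω₄, ω₅ }  = { ω₃, ω₄, ω₅ } ∪ { ω₂, ω₄ }
Pass 3: +7 →
  { ω₁ }  = { ω₂, ω₃, ω₄, ω₅ }ᶜ
  { ω₄ }  = { ω₁, ω₂, ω₃, ω₅ }ᶜ
  { ω₁, ω₃ }  = { ω₂, ω₄, ω₅ }ᶜ
  { ω₂, ω₅ }  = { ω₂ } ∪ { ω₅ }
  { ω₃, ω₄ }  = { ω₁, ω₂, ω₅ }ᶜ
  { ω₃, ω₅ }  = { ω₁, ω₂, ω₄ }ᶜ
  { ω₁, ω₂, ω₄, ω₅ }  = { ω₁, ω₂, ω₅ } ∪ { ω₁, ω₂, ω₄ }
Pass 4. New:
  { ω₃ }  = { ω₁, ω₂, ω₄, ω₅ }ᶜ
  { ω₁, ω₄ }  = { ω₄ } ∪ { ω₁ }
  { ω₁, ω₅ }  = { ω₅ } ∪ { ω₁ }
  { ω₄, ω₅ }  = { ω₅ } ∪ { ω₄ }
  { ω₁, ω₂, ω₃ }  = { ω₂ } ∪ { ω₁, ω₃ }
  { ω₁, ω₃, ω₄ }  = { ω₂, ω₅ }ᶜ
  { ω₂, ω₃, ω₄ }  = { ω₃, ω₄ } ∪ { ω₂ }
  { ω₂, ω₃, ω₅ }  = { ω₂, ω₅ } ∪ { ω₃, ω₅ }
Pass 5: +2 →
  { ω₂, ω₃ }  = { ω₂ } ∪ { ω₃ }
  { ω₁, ω₄, ω₅ }  = { ω₅ } ∪ { ω₁, ω₄ }
Pass 6: stable.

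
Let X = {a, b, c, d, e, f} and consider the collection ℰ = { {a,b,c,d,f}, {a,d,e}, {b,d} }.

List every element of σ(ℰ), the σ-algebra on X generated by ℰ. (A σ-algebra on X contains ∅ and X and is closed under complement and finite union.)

σ(ℰ) = { ∅, {a}, {b}, {d}, {e}, {a,b}, {a,d}, {a,e}, {b,d}, {b,e}, {c,f}, {d,e}, {a,b,d}, {a,b,e}, {a,c,f}, {a,d,e}, {b,c,f}, {b,d,e}, {c,d,f}, {c,e,f}, {a,b,c,f}, {a,b,d,e}, {a,c,d,f}, {a,c,e,f}, {b,c,d,f}, {b,c,e,f}, {c,d,e,f}, {a,b,c,d,f}, {a,b,c,e,f}, {a,c,d,e,f}, {b,c,d,e,f}, X }

Working:
Begin from { ∅, {b,d}, {a,d,e}, {a,b,c,d,f}, X } (that is, ℰ plus ∅ and X).
Step 1: 4 new —
  {e}  = complement {a,b,c,d,f}
  {b,c,f}  = complement {a,d,e}
  {a,b,d,e}  = {a,d,e} ∪ {b,d}
  {a,c,e,f}  = complement {b,d}
  (now 9)
Step 2 (6 new):
  {c,f}  = complement {a,b,d,e}
  {b,d,e}  = {e} ∪ {b,d}
  {b,c,d,f}  = {b,c,f} ∪ {b,d}
  {b,c,e,f}  = {b,c,f} ∪ {e}
  {a,b,c,e,f}  = {a,c,e,f} ∪ {b,c,f}
  {a,c,d,e,f}  = {a,d,e} ∪ {a,c,e,f}
  (now 15)
Step 3. New:
  {b}  = complement {a,c,d,e,f}
  {d}  = complement {a,b,c,e,f}
  {a,d}  = complement {b,c,e,f}
  {a,e}  = complement {b,c,d,f}
  {a,c,f}  = complement {b,d,e}
  {c,e,f}  = {c,f} ∪ {e}
  {b,c,d,e,f}  = {b,c,d,f} ∪ {b,d,e}
  (now 22)
Step 4 adds 9:
  {a}  = complement {b,c,d,e,f}
  {b,e}  = {b} ∪ {e}
  {d,e}  = {e} ∪ {d}
  {a,b,d}  = complement {c,e,f}
  {a,b,e}  = {b} ∪ {a,e}
  {c,d,f}  = {c,f} ∪ {d}
  {a,b,c,f}  = {a,c,f} ∪ {b}
  {a,c,d,f}  = {a,c,f} ∪ {a,d}
  {c,d,e,f}  = {c,e,f} ∪ {d}
  (now 31)
Step 5. New:
  {a,b}  = complement {c,d,e,f}
  (now 32)
After Step 6 the family is unchanged; done.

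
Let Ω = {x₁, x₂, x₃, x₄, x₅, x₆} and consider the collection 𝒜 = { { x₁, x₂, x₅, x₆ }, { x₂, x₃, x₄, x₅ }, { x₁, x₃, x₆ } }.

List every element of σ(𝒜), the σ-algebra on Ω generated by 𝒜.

|σ(𝒜)| = 16.  σ(𝒜) = { ∅, { x₃ }, { x₄ }, { x₁, x₆ }, { x₂, x₅ }, { x₃, x₄ }, { x₁, x₃, x₆ }, { x₁, x₄, x₆ }, { x₂, x₃, x₅ }, { x₂, x₄, x₅ }, { x₁, x₂, x₅, x₆ }, { x₁, x₃, x₄, x₆ }, { x₂, x₃, x₄, x₅ }, { x₁, x₂, x₃, x₅, x₆ }, { x₁, x₂, x₄, x₅, x₆ }, Ω }

Check:
Initial family (5 sets): { ∅, { x₁, x₃, x₆ }, { x₁, x₂, x₅, x₆ }, { x₂, x₃, x₄, x₅ }, Ω }.
Step 1 (4 new):
  { x₁, x₆ }  = { x₂, x₃, x₄, x₅ }ᶜ
  { x₃, x₄ }  = { x₁, x₂, x₅, x₆ }ᶜ
  { x₂, x₄, x₅ }  = { x₁, x₃, x₆ }ᶜ
  { x₁, x₂, x₃, x₅, x₆ }  = { x₁, x₃, x₆ } ∪ { x₁, x₂, x₅, x₆ }
  (now 9)
Step 2 adds 3:
  { x₄ }  = { x₁, x₂, x₃, x₅, x₆ }ᶜ
  { x₁, x₃, x₄, x₆ }  = { x₃, x₄ } ∪ { x₁, x₃, x₆ }
  { x₁, x₂, x₄, x₅, x₆ }  = { x₁, x₆ } ∪ { x₂, x₄, x₅ }
  (now 12)
Step 3: +3 →
  { x₃ }  = { x₁, x₂, x₄, x₅, x₆ }ᶜ
  { x₂, x₅ }  = { x₁, x₃, x₄, x₆ }ᶜ
  { x₁, x₄, x₆ }  = { x₁, x₆ } ∪ { x₄ }
  (now 15)
Step 4. New:
  { x₂, x₃, x₅ }  = { x₁, x₄, x₆ }ᶜ
  (now 16)
Step 5: no new sets; the family is a σ-algebra.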